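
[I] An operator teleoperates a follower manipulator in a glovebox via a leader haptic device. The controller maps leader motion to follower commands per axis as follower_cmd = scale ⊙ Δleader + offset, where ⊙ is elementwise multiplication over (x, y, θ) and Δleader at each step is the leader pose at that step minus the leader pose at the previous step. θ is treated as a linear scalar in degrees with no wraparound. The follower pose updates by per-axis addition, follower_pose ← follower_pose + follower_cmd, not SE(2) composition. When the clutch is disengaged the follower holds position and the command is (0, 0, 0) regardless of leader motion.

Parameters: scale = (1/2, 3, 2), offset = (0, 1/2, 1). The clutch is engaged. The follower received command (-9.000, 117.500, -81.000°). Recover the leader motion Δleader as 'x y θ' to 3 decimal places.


axis x: (-9.000 − 0) / (1/2) = -18.000
axis y: (117.500 − 1/2) / (3) = 39.000
axis θ: (-81.000 − 1) / (2) = -41.000

-18.000 39.000 -41.000


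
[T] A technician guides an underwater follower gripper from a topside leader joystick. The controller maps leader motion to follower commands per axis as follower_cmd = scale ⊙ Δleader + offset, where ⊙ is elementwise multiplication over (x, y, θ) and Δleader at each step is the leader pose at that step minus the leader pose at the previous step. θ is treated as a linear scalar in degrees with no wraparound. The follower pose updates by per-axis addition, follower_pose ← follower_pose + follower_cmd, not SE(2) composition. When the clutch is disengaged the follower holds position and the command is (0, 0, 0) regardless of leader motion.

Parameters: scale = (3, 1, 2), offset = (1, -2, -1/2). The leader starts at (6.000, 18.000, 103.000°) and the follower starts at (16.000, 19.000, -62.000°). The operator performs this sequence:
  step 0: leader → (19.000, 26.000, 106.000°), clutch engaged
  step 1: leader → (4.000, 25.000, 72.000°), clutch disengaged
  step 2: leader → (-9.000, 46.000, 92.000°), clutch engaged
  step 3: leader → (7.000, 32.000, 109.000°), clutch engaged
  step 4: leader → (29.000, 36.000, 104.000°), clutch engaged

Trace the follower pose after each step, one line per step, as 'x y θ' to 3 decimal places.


step 0: Δleader=(13.000, 8.000, 3.000°), engaged; cmd=(40.000, 6.000, 5.500°) → follower=(56.000, 25.000, -56.500°)
step 1: Δleader=(-15.000, -1.000, -34.000°), disengaged; cmd=(0,0,0) → follower holds at (56.000, 25.000, -56.500°)
step 2: Δleader=(-13.000, 21.000, 20.000°), engaged; cmd=(-38.000, 19.000, 39.500°) → follower=(18.000, 44.000, -17.000°)
step 3: Δleader=(16.000, -14.000, 17.000°), engaged; cmd=(49.000, -16.000, 33.500°) → follower=(67.000, 28.000, 16.500°)
step 4: Δleader=(22.000, 4.000, -5.000°), engaged; cmd=(67.000, 2.000, -10.500°) → follower=(134.000, 30.000, 6.000°)

56.000 25.000 -56.500
56.000 25.000 -56.500
18.000 44.000 -17.000
67.000 28.000 16.500
134.000 30.000 6.000


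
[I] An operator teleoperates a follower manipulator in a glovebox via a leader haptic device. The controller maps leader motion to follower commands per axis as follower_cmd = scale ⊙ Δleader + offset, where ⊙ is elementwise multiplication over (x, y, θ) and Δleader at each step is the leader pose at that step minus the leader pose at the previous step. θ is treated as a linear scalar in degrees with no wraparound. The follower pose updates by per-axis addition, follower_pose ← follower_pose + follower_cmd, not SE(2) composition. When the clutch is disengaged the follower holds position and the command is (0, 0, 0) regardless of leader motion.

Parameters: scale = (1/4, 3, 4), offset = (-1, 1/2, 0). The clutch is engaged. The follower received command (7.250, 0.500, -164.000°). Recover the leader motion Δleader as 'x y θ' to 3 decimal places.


33.000 0.000 -41.000

axis x: (7.250 − -1) / (1/4) = 33.000
axis y: (0.500 − 1/2) / (3) = 0.000
axis θ: (-164.000 − 0) / (4) = -41.000


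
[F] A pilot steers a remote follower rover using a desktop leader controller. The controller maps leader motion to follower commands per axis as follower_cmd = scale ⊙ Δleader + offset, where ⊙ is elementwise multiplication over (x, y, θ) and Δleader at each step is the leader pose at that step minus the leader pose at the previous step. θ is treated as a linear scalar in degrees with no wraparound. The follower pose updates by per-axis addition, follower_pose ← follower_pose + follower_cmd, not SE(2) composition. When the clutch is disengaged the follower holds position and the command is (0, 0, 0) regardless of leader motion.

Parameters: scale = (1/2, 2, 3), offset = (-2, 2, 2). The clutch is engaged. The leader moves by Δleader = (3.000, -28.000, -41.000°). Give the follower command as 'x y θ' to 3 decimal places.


-0.500 -54.000 -121.000

axis x: 1/2·3.000 + -2 = -0.500
axis y: 2·-28.000 + 2 = -54.000
axis θ: 3·-41.000 + 2 = -121.000


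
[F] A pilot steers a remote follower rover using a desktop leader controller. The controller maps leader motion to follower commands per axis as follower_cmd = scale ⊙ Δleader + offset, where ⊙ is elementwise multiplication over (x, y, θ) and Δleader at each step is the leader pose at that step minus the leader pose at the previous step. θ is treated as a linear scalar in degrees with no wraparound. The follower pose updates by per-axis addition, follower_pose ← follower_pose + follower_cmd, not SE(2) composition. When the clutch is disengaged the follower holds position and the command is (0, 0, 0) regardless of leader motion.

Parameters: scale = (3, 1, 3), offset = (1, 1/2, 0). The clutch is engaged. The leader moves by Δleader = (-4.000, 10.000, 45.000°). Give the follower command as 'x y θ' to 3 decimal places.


-11.000 10.500 135.000

axis x: 3·-4.000 + 1 = -11.000
axis y: 1·10.000 + 1/2 = 10.500
axis θ: 3·45.000 + 0 = 135.000


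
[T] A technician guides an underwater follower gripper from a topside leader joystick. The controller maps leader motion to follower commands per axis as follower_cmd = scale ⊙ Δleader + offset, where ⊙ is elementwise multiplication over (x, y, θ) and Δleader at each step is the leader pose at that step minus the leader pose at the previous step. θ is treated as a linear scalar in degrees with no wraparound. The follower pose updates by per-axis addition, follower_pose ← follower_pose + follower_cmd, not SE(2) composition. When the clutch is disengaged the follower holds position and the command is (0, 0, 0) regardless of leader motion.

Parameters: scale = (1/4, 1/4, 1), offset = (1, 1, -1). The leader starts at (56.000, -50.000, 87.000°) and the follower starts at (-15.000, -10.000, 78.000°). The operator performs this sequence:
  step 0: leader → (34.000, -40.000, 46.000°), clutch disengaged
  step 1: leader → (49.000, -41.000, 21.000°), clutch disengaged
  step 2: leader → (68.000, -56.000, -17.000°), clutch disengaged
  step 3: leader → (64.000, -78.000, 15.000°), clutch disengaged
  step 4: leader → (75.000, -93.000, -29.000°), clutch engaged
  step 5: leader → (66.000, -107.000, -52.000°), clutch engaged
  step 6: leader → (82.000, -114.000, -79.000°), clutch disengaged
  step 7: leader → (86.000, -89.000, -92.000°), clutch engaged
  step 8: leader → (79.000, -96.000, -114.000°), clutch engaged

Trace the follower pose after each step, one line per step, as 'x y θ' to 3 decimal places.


step 0: Δleader=(-22.000, 10.000, -41.000°), disengaged; cmd=(0,0,0) → follower holds at (-15.000, -10.000, 78.000°)
step 1: Δleader=(15.000, -1.000, -25.000°), disengaged; cmd=(0,0,0) → follower holds at (-15.000, -10.000, 78.000°)
step 2: Δleader=(19.000, -15.000, -38.000°), disengaged; cmd=(0,0,0) → follower holds at (-15.000, -10.000, 78.000°)
step 3: Δleader=(-4.000, -22.000, 32.000°), disengaged; cmd=(0,0,0) → follower holds at (-15.000, -10.000, 78.000°)
step 4: Δleader=(11.000, -15.000, -44.000°), engaged; cmd=(3.750, -2.750, -45.000°) → follower=(-11.250, -12.750, 33.000°)
step 5: Δleader=(-9.000, -14.000, -23.000°), engaged; cmd=(-1.250, -2.500, -24.000°) → follower=(-12.500, -15.250, 9.000°)
step 6: Δleader=(16.000, -7.000, -27.000°), disengaged; cmd=(0,0,0) → follower holds at (-12.500, -15.250, 9.000°)
step 7: Δleader=(4.000, 25.000, -13.000°), engaged; cmd=(2.000, 7.250, -14.000°) → follower=(-10.500, -8.000, -5.000°)
step 8: Δleader=(-7.000, -7.000, -22.000°), engaged; cmd=(-0.750, -0.750, -23.000°) → follower=(-11.250, -8.750, -28.000°)

-15.000 -10.000 78.000
-15.000 -10.000 78.000
-15.000 -10.000 78.000
-15.000 -10.000 78.000
-11.250 -12.750 33.000
-12.500 -15.250 9.000
-12.500 -15.250 9.000
-10.500 -8.000 -5.000
-11.250 -8.750 -28.000


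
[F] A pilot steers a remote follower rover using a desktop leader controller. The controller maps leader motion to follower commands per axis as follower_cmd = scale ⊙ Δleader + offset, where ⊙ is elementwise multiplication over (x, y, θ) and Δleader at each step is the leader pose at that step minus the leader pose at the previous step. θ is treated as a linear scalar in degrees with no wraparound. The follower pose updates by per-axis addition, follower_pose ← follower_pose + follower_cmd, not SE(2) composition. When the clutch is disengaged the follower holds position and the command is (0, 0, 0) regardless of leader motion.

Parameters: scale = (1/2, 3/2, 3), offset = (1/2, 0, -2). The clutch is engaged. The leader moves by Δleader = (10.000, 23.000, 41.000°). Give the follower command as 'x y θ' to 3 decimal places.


5.500 34.500 121.000

axis x: 1/2·10.000 + 1/2 = 5.500
axis y: 3/2·23.000 + 0 = 34.500
axis θ: 3·41.000 + -2 = 121.000


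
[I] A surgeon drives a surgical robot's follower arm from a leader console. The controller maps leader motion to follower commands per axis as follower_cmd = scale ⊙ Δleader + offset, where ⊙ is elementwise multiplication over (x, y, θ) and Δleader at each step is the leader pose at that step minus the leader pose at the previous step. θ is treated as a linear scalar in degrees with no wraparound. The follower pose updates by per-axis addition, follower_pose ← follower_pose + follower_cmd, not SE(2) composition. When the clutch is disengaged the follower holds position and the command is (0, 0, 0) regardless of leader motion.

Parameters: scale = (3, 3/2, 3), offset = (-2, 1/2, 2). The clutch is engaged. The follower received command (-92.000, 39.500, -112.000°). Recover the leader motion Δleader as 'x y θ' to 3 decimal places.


-30.000 26.000 -38.000

axis x: (-92.000 − -2) / (3) = -30.000
axis y: (39.500 − 1/2) / (3/2) = 26.000
axis θ: (-112.000 − 2) / (3) = -38.000


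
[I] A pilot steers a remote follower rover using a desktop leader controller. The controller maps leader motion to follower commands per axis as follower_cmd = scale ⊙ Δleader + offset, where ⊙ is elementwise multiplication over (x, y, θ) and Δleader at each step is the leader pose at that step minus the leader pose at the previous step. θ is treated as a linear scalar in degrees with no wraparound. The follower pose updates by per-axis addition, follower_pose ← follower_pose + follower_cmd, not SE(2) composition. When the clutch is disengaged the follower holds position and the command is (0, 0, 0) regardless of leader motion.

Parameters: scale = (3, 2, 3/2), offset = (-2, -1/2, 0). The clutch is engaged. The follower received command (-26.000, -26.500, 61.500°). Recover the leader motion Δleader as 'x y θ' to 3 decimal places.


axis x: (-26.000 − -2) / (3) = -8.000
axis y: (-26.500 − -1/2) / (2) = -13.000
axis θ: (61.500 − 0) / (3/2) = 41.000

-8.000 -13.000 41.000


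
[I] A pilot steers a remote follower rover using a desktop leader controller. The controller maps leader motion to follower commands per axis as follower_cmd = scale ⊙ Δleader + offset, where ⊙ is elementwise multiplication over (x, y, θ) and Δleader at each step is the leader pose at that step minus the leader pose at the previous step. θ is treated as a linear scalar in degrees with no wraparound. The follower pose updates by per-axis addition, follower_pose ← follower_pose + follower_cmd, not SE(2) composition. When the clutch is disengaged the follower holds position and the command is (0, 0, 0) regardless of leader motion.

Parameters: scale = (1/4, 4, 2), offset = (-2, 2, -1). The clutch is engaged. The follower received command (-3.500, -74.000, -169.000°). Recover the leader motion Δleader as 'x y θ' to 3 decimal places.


axis x: (-3.500 − -2) / (1/4) = -6.000
axis y: (-74.000 − 2) / (4) = -19.000
axis θ: (-169.000 − -1) / (2) = -84.000

-6.000 -19.000 -84.000


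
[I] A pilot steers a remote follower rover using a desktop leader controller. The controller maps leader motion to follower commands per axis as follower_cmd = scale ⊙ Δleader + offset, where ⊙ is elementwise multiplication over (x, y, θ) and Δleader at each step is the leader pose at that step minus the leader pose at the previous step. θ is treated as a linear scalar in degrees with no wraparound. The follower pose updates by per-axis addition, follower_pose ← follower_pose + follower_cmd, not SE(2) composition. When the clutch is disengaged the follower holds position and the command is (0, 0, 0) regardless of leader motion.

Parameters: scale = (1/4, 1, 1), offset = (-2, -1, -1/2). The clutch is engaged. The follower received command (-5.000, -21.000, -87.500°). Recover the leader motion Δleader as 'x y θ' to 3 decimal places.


axis x: (-5.000 − -2) / (1/4) = -12.000
axis y: (-21.000 − -1) / (1) = -20.000
axis θ: (-87.500 − -1/2) / (1) = -87.000

-12.000 -20.000 -87.000


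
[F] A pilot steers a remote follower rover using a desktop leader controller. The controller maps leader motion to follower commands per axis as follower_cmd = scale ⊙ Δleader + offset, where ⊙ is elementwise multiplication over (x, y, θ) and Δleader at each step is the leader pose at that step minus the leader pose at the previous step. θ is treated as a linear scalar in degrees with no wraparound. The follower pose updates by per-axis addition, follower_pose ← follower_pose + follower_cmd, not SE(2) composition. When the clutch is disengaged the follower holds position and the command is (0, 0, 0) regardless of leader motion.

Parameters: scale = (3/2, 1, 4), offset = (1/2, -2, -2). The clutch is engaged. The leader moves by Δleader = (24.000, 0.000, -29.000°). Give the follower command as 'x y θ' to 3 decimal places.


axis x: 3/2·24.000 + 1/2 = 36.500
axis y: 1·0.000 + -2 = -2.000
axis θ: 4·-29.000 + -2 = -118.000

36.500 -2.000 -118.000


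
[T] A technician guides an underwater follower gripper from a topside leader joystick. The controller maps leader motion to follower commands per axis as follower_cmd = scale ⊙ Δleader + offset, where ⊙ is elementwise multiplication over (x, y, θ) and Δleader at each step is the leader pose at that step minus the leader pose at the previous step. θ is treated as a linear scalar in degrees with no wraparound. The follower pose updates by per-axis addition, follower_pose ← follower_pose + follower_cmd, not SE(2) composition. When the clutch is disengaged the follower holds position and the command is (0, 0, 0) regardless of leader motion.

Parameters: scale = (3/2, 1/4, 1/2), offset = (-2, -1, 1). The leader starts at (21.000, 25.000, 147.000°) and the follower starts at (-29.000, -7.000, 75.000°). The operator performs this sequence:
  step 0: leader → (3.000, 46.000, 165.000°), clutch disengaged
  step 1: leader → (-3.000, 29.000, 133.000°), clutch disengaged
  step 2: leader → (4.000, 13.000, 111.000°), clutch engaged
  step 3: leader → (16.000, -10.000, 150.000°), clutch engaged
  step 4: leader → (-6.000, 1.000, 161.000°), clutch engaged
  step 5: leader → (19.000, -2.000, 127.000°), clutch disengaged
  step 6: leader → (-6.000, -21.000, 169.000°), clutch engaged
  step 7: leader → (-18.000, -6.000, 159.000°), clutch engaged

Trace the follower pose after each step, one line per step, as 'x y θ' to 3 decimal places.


-29.000 -7.000 75.000
-29.000 -7.000 75.000
-20.500 -12.000 65.000
-4.500 -18.750 85.500
-39.500 -17.000 92.000
-39.500 -17.000 92.000
-79.000 -22.750 114.000
-99.000 -20.000 110.000

step 0: Δleader=(-18.000, 21.000, 18.000°), disengaged; cmd=(0,0,0) → follower holds at (-29.000, -7.000, 75.000°)
step 1: Δleader=(-6.000, -17.000, -32.000°), disengaged; cmd=(0,0,0) → follower holds at (-29.000, -7.000, 75.000°)
step 2: Δleader=(7.000, -16.000, -22.000°), engaged; cmd=(8.500, -5.000, -10.000°) → follower=(-20.500, -12.000, 65.000°)
step 3: Δleader=(12.000, -23.000, 39.000°), engaged; cmd=(16.000, -6.750, 20.500°) → follower=(-4.500, -18.750, 85.500°)
step 4: Δleader=(-22.000, 11.000, 11.000°), engaged; cmd=(-35.000, 1.750, 6.500°) → follower=(-39.500, -17.000, 92.000°)
step 5: Δleader=(25.000, -3.000, -34.000°), disengaged; cmd=(0,0,0) → follower holds at (-39.500, -17.000, 92.000°)
step 6: Δleader=(-25.000, -19.000, 42.000°), engaged; cmd=(-39.500, -5.750, 22.000°) → follower=(-79.000, -22.750, 114.000°)
step 7: Δleader=(-12.000, 15.000, -10.000°), engaged; cmd=(-20.000, 2.750, -4.000°) → follower=(-99.000, -20.000, 110.000°)


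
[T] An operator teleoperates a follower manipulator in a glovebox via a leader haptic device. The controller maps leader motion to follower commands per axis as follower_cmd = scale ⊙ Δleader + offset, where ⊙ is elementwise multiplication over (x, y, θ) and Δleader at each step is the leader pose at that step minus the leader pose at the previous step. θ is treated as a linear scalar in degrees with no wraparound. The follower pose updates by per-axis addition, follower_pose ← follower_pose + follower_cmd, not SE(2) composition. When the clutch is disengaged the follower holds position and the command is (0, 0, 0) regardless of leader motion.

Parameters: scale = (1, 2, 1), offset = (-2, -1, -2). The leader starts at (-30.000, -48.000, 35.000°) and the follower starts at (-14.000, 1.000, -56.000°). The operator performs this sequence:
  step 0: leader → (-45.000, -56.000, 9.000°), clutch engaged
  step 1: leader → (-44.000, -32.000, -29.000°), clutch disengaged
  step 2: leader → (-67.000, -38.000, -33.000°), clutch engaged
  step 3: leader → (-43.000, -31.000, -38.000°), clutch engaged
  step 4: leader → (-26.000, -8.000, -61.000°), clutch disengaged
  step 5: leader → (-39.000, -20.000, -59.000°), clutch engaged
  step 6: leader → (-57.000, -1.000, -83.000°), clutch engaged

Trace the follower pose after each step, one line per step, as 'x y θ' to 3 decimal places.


step 0: Δleader=(-15.000, -8.000, -26.000°), engaged; cmd=(-17.000, -17.000, -28.000°) → follower=(-31.000, -16.000, -84.000°)
step 1: Δleader=(1.000, 24.000, -38.000°), disengaged; cmd=(0,0,0) → follower holds at (-31.000, -16.000, -84.000°)
step 2: Δleader=(-23.000, -6.000, -4.000°), engaged; cmd=(-25.000, -13.000, -6.000°) → follower=(-56.000, -29.000, -90.000°)
step 3: Δleader=(24.000, 7.000, -5.000°), engaged; cmd=(22.000, 13.000, -7.000°) → follower=(-34.000, -16.000, -97.000°)
step 4: Δleader=(17.000, 23.000, -23.000°), disengaged; cmd=(0,0,0) → follower holds at (-34.000, -16.000, -97.000°)
step 5: Δleader=(-13.000, -12.000, 2.000°), engaged; cmd=(-15.000, -25.000, 0.000°) → follower=(-49.000, -41.000, -97.000°)
step 6: Δleader=(-18.000, 19.000, -24.000°), engaged; cmd=(-20.000, 37.000, -26.000°) → follower=(-69.000, -4.000, -123.000°)

-31.000 -16.000 -84.000
-31.000 -16.000 -84.000
-56.000 -29.000 -90.000
-34.000 -16.000 -97.000
-34.000 -16.000 -97.000
-49.000 -41.000 -97.000
-69.000 -4.000 -123.000


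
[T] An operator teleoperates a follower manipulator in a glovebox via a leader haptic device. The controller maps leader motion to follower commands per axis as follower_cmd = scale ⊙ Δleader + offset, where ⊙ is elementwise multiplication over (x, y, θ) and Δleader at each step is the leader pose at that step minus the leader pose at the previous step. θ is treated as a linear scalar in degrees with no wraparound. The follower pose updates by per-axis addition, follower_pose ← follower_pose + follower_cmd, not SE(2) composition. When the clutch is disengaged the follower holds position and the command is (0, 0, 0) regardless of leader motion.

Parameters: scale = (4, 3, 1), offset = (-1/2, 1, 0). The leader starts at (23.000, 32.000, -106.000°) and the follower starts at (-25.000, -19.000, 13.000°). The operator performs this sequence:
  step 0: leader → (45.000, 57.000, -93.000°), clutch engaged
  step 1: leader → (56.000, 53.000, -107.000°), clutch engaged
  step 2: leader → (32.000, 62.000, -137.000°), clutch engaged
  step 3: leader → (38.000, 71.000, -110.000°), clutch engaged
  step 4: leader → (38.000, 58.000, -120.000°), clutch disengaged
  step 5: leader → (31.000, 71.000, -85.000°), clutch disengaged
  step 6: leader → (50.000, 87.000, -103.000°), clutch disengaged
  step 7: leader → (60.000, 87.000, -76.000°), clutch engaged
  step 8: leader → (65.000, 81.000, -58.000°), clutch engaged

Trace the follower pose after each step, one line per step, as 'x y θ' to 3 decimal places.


62.500 57.000 26.000
106.000 46.000 12.000
9.500 74.000 -18.000
33.000 102.000 9.000
33.000 102.000 9.000
33.000 102.000 9.000
33.000 102.000 9.000
72.500 103.000 36.000
92.000 86.000 54.000

step 0: Δleader=(22.000, 25.000, 13.000°), engaged; cmd=(87.500, 76.000, 13.000°) → follower=(62.500, 57.000, 26.000°)
step 1: Δleader=(11.000, -4.000, -14.000°), engaged; cmd=(43.500, -11.000, -14.000°) → follower=(106.000, 46.000, 12.000°)
step 2: Δleader=(-24.000, 9.000, -30.000°), engaged; cmd=(-96.500, 28.000, -30.000°) → follower=(9.500, 74.000, -18.000°)
step 3: Δleader=(6.000, 9.000, 27.000°), engaged; cmd=(23.500, 28.000, 27.000°) → follower=(33.000, 102.000, 9.000°)
step 4: Δleader=(0.000, -13.000, -10.000°), disengaged; cmd=(0,0,0) → follower holds at (33.000, 102.000, 9.000°)
step 5: Δleader=(-7.000, 13.000, 35.000°), disengaged; cmd=(0,0,0) → follower holds at (33.000, 102.000, 9.000°)
step 6: Δleader=(19.000, 16.000, -18.000°), disengaged; cmd=(0,0,0) → follower holds at (33.000, 102.000, 9.000°)
step 7: Δleader=(10.000, 0.000, 27.000°), engaged; cmd=(39.500, 1.000, 27.000°) → follower=(72.500, 103.000, 36.000°)
step 8: Δleader=(5.000, -6.000, 18.000°), engaged; cmd=(19.500, -17.000, 18.000°) → follower=(92.000, 86.000, 54.000°)


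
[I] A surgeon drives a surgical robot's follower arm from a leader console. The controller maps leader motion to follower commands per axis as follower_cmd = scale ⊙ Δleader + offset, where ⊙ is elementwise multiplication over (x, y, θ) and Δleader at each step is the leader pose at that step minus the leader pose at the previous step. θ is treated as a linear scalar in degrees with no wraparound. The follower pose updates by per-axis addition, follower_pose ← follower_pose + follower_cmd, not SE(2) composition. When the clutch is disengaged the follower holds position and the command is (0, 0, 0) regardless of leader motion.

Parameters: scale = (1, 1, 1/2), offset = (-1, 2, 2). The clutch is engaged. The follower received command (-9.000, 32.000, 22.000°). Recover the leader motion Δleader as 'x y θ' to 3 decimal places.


-8.000 30.000 40.000

axis x: (-9.000 − -1) / (1) = -8.000
axis y: (32.000 − 2) / (1) = 30.000
axis θ: (22.000 − 2) / (1/2) = 40.000


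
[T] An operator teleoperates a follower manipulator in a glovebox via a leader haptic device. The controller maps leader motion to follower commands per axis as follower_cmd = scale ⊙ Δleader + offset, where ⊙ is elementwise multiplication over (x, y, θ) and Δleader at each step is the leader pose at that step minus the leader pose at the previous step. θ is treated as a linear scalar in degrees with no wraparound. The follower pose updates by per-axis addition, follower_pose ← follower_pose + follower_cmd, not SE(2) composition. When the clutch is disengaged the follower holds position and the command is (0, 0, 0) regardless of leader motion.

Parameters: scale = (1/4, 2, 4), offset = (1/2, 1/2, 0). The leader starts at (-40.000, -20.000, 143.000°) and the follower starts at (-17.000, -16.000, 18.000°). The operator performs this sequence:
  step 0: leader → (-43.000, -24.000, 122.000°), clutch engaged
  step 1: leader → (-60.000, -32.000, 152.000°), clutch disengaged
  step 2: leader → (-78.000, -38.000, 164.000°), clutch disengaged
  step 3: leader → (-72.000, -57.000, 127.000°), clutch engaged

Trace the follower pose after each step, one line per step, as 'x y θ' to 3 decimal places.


step 0: Δleader=(-3.000, -4.000, -21.000°), engaged; cmd=(-0.250, -7.500, -84.000°) → follower=(-17.250, -23.500, -66.000°)
step 1: Δleader=(-17.000, -8.000, 30.000°), disengaged; cmd=(0,0,0) → follower holds at (-17.250, -23.500, -66.000°)
step 2: Δleader=(-18.000, -6.000, 12.000°), disengaged; cmd=(0,0,0) → follower holds at (-17.250, -23.500, -66.000°)
step 3: Δleader=(6.000, -19.000, -37.000°), engaged; cmd=(2.000, -37.500, -148.000°) → follower=(-15.250, -61.000, -214.000°)

-17.250 -23.500 -66.000
-17.250 -23.500 -66.000
-17.250 -23.500 -66.000
-15.250 -61.000 -214.000


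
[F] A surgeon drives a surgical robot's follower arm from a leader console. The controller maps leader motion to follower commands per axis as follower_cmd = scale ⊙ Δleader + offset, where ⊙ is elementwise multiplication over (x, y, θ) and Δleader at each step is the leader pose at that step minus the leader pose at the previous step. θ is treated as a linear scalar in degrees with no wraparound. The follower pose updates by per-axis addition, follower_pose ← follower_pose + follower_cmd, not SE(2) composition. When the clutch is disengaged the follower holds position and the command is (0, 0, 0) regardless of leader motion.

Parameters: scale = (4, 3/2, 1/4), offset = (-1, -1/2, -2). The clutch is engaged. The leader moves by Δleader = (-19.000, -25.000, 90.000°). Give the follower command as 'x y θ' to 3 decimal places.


-77.000 -38.000 20.500

axis x: 4·-19.000 + -1 = -77.000
axis y: 3/2·-25.000 + -1/2 = -38.000
axis θ: 1/4·90.000 + -2 = 20.500


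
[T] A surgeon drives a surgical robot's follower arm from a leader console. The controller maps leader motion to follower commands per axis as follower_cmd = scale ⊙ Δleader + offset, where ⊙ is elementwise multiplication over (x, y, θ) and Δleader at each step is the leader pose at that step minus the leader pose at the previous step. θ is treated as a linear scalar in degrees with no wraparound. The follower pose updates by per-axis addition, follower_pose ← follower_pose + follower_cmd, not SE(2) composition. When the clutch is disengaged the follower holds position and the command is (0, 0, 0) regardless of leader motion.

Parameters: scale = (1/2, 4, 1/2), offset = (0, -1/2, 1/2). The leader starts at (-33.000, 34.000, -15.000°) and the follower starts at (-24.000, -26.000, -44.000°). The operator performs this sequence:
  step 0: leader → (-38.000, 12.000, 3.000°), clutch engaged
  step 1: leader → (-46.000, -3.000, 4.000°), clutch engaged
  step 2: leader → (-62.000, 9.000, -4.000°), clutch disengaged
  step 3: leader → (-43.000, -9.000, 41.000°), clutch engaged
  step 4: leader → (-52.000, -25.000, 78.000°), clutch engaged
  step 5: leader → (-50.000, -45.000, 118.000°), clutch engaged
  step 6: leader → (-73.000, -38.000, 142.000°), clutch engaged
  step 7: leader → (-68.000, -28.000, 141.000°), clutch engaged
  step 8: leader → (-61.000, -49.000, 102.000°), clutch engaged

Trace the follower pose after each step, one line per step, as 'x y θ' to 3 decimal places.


step 0: Δleader=(-5.000, -22.000, 18.000°), engaged; cmd=(-2.500, -88.500, 9.500°) → follower=(-26.500, -114.500, -34.500°)
step 1: Δleader=(-8.000, -15.000, 1.000°), engaged; cmd=(-4.000, -60.500, 1.000°) → follower=(-30.500, -175.000, -33.500°)
step 2: Δleader=(-16.000, 12.000, -8.000°), disengaged; cmd=(0,0,0) → follower holds at (-30.500, -175.000, -33.500°)
step 3: Δleader=(19.000, -18.000, 45.000°), engaged; cmd=(9.500, -72.500, 23.000°) → follower=(-21.000, -247.500, -10.500°)
step 4: Δleader=(-9.000, -16.000, 37.000°), engaged; cmd=(-4.500, -64.500, 19.000°) → follower=(-25.500, -312.000, 8.500°)
step 5: Δleader=(2.000, -20.000, 40.000°), engaged; cmd=(1.000, -80.500, 20.500°) → follower=(-24.500, -392.500, 29.000°)
step 6: Δleader=(-23.000, 7.000, 24.000°), engaged; cmd=(-11.500, 27.500, 12.500°) → follower=(-36.000, -365.000, 41.500°)
step 7: Δleader=(5.000, 10.000, -1.000°), engaged; cmd=(2.500, 39.500, 0.000°) → follower=(-33.500, -325.500, 41.500°)
step 8: Δleader=(7.000, -21.000, -39.000°), engaged; cmd=(3.500, -84.500, -19.000°) → follower=(-30.000, -410.000, 22.500°)

-26.500 -114.500 -34.500
-30.500 -175.000 -33.500
-30.500 -175.000 -33.500
-21.000 -247.500 -10.500
-25.500 -312.000 8.500
-24.500 -392.500 29.000
-36.000 -365.000 41.500
-33.500 -325.500 41.500
-30.000 -410.000 22.500


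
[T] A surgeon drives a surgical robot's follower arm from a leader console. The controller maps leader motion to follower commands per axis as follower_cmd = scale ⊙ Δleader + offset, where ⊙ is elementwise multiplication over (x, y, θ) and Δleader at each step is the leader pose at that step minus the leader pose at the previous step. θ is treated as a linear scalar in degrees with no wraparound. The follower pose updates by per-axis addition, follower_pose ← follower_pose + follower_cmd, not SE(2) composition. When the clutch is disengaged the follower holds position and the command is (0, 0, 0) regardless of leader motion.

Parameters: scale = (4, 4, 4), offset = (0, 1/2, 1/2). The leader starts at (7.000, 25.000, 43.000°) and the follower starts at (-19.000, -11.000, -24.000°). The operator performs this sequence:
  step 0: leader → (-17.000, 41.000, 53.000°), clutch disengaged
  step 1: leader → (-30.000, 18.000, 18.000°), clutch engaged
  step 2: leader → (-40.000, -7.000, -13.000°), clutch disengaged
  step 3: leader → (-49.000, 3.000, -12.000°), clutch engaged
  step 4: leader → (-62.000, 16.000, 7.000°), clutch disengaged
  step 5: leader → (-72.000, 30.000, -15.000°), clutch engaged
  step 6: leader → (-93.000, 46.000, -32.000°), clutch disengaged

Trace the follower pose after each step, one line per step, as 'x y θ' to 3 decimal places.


step 0: Δleader=(-24.000, 16.000, 10.000°), disengaged; cmd=(0,0,0) → follower holds at (-19.000, -11.000, -24.000°)
step 1: Δleader=(-13.000, -23.000, -35.000°), engaged; cmd=(-52.000, -91.500, -139.500°) → follower=(-71.000, -102.500, -163.500°)
step 2: Δleader=(-10.000, -25.000, -31.000°), disengaged; cmd=(0,0,0) → follower holds at (-71.000, -102.500, -163.500°)
step 3: Δleader=(-9.000, 10.000, 1.000°), engaged; cmd=(-36.000, 40.500, 4.500°) → follower=(-107.000, -62.000, -159.000°)
step 4: Δleader=(-13.000, 13.000, 19.000°), disengaged; cmd=(0,0,0) → follower holds at (-107.000, -62.000, -159.000°)
step 5: Δleader=(-10.000, 14.000, -22.000°), engaged; cmd=(-40.000, 56.500, -87.500°) → follower=(-147.000, -5.500, -246.500°)
step 6: Δleader=(-21.000, 16.000, -17.000°), disengaged; cmd=(0,0,0) → follower holds at (-147.000, -5.500, -246.500°)

-19.000 -11.000 -24.000
-71.000 -102.500 -163.500
-71.000 -102.500 -163.500
-107.000 -62.000 -159.000
-107.000 -62.000 -159.000
-147.000 -5.500 -246.500
-147.000 -5.500 -246.500


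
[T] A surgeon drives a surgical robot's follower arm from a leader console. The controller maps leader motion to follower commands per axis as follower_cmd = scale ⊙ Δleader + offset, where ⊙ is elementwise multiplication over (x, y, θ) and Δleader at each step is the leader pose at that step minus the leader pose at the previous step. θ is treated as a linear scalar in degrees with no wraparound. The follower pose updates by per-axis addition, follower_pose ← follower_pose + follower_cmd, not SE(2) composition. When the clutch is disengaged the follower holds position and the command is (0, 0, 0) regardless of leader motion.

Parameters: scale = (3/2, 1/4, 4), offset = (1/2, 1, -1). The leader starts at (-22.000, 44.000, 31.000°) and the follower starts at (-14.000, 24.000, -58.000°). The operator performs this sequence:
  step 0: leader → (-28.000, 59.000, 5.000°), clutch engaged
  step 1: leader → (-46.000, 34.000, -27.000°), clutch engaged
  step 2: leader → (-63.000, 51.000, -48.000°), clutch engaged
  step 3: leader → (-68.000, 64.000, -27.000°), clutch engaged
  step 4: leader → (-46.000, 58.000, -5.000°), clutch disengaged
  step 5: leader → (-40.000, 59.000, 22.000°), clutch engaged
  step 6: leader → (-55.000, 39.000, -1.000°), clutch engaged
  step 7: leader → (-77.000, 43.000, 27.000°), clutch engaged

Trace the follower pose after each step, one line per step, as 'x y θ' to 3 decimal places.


-22.500 28.750 -163.000
-49.000 23.500 -292.000
-74.000 28.750 -377.000
-81.000 33.000 -294.000
-81.000 33.000 -294.000
-71.500 34.250 -187.000
-93.500 30.250 -280.000
-126.000 32.250 -169.000

step 0: Δleader=(-6.000, 15.000, -26.000°), engaged; cmd=(-8.500, 4.750, -105.000°) → follower=(-22.500, 28.750, -163.000°)
step 1: Δleader=(-18.000, -25.000, -32.000°), engaged; cmd=(-26.500, -5.250, -129.000°) → follower=(-49.000, 23.500, -292.000°)
step 2: Δleader=(-17.000, 17.000, -21.000°), engaged; cmd=(-25.000, 5.250, -85.000°) → follower=(-74.000, 28.750, -377.000°)
step 3: Δleader=(-5.000, 13.000, 21.000°), engaged; cmd=(-7.000, 4.250, 83.000°) → follower=(-81.000, 33.000, -294.000°)
step 4: Δleader=(22.000, -6.000, 22.000°), disengaged; cmd=(0,0,0) → follower holds at (-81.000, 33.000, -294.000°)
step 5: Δleader=(6.000, 1.000, 27.000°), engaged; cmd=(9.500, 1.250, 107.000°) → follower=(-71.500, 34.250, -187.000°)
step 6: Δleader=(-15.000, -20.000, -23.000°), engaged; cmd=(-22.000, -4.000, -93.000°) → follower=(-93.500, 30.250, -280.000°)
step 7: Δleader=(-22.000, 4.000, 28.000°), engaged; cmd=(-32.500, 2.000, 111.000°) → follower=(-126.000, 32.250, -169.000°)


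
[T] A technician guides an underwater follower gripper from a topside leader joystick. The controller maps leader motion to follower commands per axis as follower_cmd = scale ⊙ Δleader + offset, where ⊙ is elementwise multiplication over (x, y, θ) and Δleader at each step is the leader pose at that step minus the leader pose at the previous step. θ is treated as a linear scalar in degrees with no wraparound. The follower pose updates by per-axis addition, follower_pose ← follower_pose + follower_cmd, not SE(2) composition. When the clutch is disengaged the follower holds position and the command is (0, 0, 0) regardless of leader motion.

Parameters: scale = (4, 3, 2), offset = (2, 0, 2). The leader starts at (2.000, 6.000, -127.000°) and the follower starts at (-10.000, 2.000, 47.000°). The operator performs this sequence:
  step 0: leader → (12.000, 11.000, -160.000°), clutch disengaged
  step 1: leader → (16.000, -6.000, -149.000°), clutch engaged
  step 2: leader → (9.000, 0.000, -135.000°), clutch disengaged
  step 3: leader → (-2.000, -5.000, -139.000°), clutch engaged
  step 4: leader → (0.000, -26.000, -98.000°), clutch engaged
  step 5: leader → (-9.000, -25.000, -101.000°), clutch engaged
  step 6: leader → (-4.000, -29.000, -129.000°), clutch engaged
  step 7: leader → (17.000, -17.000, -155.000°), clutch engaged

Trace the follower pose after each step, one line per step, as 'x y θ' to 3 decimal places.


-10.000 2.000 47.000
8.000 -49.000 71.000
8.000 -49.000 71.000
-34.000 -64.000 65.000
-24.000 -127.000 149.000
-58.000 -124.000 145.000
-36.000 -136.000 91.000
50.000 -100.000 41.000

step 0: Δleader=(10.000, 5.000, -33.000°), disengaged; cmd=(0,0,0) → follower holds at (-10.000, 2.000, 47.000°)
step 1: Δleader=(4.000, -17.000, 11.000°), engaged; cmd=(18.000, -51.000, 24.000°) → follower=(8.000, -49.000, 71.000°)
step 2: Δleader=(-7.000, 6.000, 14.000°), disengaged; cmd=(0,0,0) → follower holds at (8.000, -49.000, 71.000°)
step 3: Δleader=(-11.000, -5.000, -4.000°), engaged; cmd=(-42.000, -15.000, -6.000°) → follower=(-34.000, -64.000, 65.000°)
step 4: Δleader=(2.000, -21.000, 41.000°), engaged; cmd=(10.000, -63.000, 84.000°) → follower=(-24.000, -127.000, 149.000°)
step 5: Δleader=(-9.000, 1.000, -3.000°), engaged; cmd=(-34.000, 3.000, -4.000°) → follower=(-58.000, -124.000, 145.000°)
step 6: Δleader=(5.000, -4.000, -28.000°), engaged; cmd=(22.000, -12.000, -54.000°) → follower=(-36.000, -136.000, 91.000°)
step 7: Δleader=(21.000, 12.000, -26.000°), engaged; cmd=(86.000, 36.000, -50.000°) → follower=(50.000, -100.000, 41.000°)


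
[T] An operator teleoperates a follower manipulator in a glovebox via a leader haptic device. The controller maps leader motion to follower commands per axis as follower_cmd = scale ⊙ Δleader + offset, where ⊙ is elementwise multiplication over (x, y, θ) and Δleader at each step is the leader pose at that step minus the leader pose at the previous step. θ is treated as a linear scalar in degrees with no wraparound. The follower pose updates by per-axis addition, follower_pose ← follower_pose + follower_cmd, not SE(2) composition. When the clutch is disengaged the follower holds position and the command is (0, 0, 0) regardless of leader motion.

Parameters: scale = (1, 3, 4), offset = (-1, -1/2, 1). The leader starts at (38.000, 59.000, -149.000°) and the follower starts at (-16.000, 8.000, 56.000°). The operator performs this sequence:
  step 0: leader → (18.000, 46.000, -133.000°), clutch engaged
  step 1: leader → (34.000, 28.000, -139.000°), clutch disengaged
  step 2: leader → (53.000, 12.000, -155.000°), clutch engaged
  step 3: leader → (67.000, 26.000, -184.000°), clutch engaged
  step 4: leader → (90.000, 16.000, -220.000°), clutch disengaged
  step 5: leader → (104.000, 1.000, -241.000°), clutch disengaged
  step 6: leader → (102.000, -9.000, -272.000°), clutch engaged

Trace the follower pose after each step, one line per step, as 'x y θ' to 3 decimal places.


step 0: Δleader=(-20.000, -13.000, 16.000°), engaged; cmd=(-21.000, -39.500, 65.000°) → follower=(-37.000, -31.500, 121.000°)
step 1: Δleader=(16.000, -18.000, -6.000°), disengaged; cmd=(0,0,0) → follower holds at (-37.000, -31.500, 121.000°)
step 2: Δleader=(19.000, -16.000, -16.000°), engaged; cmd=(18.000, -48.500, -63.000°) → follower=(-19.000, -80.000, 58.000°)
step 3: Δleader=(14.000, 14.000, -29.000°), engaged; cmd=(13.000, 41.500, -115.000°) → follower=(-6.000, -38.500, -57.000°)
step 4: Δleader=(23.000, -10.000, -36.000°), disengaged; cmd=(0,0,0) → follower holds at (-6.000, -38.500, -57.000°)
step 5: Δleader=(14.000, -15.000, -21.000°), disengaged; cmd=(0,0,0) → follower holds at (-6.000, -38.500, -57.000°)
step 6: Δleader=(-2.000, -10.000, -31.000°), engaged; cmd=(-3.000, -30.500, -123.000°) → follower=(-9.000, -69.000, -180.000°)

-37.000 -31.500 121.000
-37.000 -31.500 121.000
-19.000 -80.000 58.000
-6.000 -38.500 -57.000
-6.000 -38.500 -57.000
-6.000 -38.500 -57.000
-9.000 -69.000 -180.000


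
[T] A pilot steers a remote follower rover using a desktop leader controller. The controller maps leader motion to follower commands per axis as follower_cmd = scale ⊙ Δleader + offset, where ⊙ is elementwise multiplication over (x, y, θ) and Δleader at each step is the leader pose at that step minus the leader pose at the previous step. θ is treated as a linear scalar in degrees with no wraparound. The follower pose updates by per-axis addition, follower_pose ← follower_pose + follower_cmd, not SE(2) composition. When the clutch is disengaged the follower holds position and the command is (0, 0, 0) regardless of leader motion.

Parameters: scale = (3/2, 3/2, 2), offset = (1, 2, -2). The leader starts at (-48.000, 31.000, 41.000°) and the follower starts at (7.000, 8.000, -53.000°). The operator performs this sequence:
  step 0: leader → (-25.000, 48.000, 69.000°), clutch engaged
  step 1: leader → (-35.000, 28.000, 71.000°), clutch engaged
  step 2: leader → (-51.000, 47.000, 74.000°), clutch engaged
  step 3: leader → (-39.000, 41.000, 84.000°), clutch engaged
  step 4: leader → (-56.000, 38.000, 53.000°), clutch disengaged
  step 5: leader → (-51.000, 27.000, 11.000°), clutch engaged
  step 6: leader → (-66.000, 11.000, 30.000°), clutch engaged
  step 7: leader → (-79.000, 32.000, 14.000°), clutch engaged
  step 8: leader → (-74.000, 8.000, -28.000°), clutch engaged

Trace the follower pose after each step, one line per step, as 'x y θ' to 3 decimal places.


step 0: Δleader=(23.000, 17.000, 28.000°), engaged; cmd=(35.500, 27.500, 54.000°) → follower=(42.500, 35.500, 1.000°)
step 1: Δleader=(-10.000, -20.000, 2.000°), engaged; cmd=(-14.000, -28.000, 2.000°) → follower=(28.500, 7.500, 3.000°)
step 2: Δleader=(-16.000, 19.000, 3.000°), engaged; cmd=(-23.000, 30.500, 4.000°) → follower=(5.500, 38.000, 7.000°)
step 3: Δleader=(12.000, -6.000, 10.000°), engaged; cmd=(19.000, -7.000, 18.000°) → follower=(24.500, 31.000, 25.000°)
step 4: Δleader=(-17.000, -3.000, -31.000°), disengaged; cmd=(0,0,0) → follower holds at (24.500, 31.000, 25.000°)
step 5: Δleader=(5.000, -11.000, -42.000°), engaged; cmd=(8.500, -14.500, -86.000°) → follower=(33.000, 16.500, -61.000°)
step 6: Δleader=(-15.000, -16.000, 19.000°), engaged; cmd=(-21.500, -22.000, 36.000°) → follower=(11.500, -5.500, -25.000°)
step 7: Δleader=(-13.000, 21.000, -16.000°), engaged; cmd=(-18.500, 33.500, -34.000°) → follower=(-7.000, 28.000, -59.000°)
step 8: Δleader=(5.000, -24.000, -42.000°), engaged; cmd=(8.500, -34.000, -86.000°) → follower=(1.500, -6.000, -145.000°)

42.500 35.500 1.000
28.500 7.500 3.000
5.500 38.000 7.000
24.500 31.000 25.000
24.500 31.000 25.000
33.000 16.500 -61.000
11.500 -5.500 -25.000
-7.000 28.000 -59.000
1.500 -6.000 -145.000
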